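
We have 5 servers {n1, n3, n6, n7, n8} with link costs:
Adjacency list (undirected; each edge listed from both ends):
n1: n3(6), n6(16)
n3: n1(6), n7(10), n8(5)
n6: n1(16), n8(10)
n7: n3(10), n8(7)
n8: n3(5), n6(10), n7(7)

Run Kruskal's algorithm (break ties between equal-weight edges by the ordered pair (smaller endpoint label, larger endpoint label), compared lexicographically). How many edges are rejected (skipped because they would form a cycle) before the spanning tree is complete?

Kruskal's algorithm — process edges by increasing weight (ties by edge label):
n3—n8 (5): add. Components now {n1} {n7} {n6} {n3,n8}
n1—n3 (6): add. Components now {n1,n3,n8} {n7} {n6}
n7—n8 (7): add. Components now {n1,n3,n7,n8} {n6}
n3—n7 (10): skip — n7 and n3 already connected.
n6—n8 (10): add. Components now {n1,n3,n6,n7,n8}
Edges rejected before the tree was complete: 1.

1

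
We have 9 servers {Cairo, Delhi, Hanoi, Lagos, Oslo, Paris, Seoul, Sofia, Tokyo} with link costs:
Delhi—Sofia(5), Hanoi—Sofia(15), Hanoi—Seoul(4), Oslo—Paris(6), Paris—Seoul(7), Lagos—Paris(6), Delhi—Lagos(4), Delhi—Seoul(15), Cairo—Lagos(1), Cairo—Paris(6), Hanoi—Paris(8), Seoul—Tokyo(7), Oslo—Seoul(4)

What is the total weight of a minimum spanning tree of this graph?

37

Grow the tree from Sofia using Prim:
Step 1: frontier [Delhi—Sofia 5, Hanoi—Sofia 15] → take Delhi—Sofia (5); add Delhi.
Step 2: frontier [Delhi—Lagos 4, Delhi—Seoul 15, Hanoi—Sofia 15] → take Delhi—Lagos (4); add Lagos.
Step 3: frontier [Delhi—Seoul 15, Cairo—Lagos 1, Lagos—Paris 6, Hanoi—Sofia 15] → take Cairo—Lagos (1); add Cairo.
Step 4: frontier [Cairo—Paris 6, Delhi—Seoul 15, Lagos—Paris 6, Hanoi—Sofia 15] → take Cairo—Paris (6); add Paris.
Step 5: frontier [Delhi—Seoul 15, Oslo—Paris 6, Paris—Seoul 7, Hanoi—Paris 8, Hanoi—Sofia 15] → take Oslo—Paris (6); add Oslo.
Step 6: frontier [Delhi—Seoul 15, Oslo—Seoul 4, Paris—Seoul 7, Hanoi—Paris 8, Hanoi—Sofia 15] → take Oslo—Seoul (4); add Seoul.
Step 7: frontier [Hanoi—Paris 8, Hanoi—Seoul 4, Seoul—Tokyo 7, Hanoi—Sofia 15] → take Hanoi—Seoul (4); add Hanoi.
Step 8: frontier [Seoul—Tokyo 7] → take Seoul—Tokyo (7); add Tokyo.
MST edges: Delhi—Sofia, Delhi—Lagos, Cairo—Lagos, Cairo—Paris, Oslo—Paris, Oslo—Seoul, Hanoi—Seoul, Seoul—Tokyo; total weight 5+4+1+6+6+4+4+7 = 37.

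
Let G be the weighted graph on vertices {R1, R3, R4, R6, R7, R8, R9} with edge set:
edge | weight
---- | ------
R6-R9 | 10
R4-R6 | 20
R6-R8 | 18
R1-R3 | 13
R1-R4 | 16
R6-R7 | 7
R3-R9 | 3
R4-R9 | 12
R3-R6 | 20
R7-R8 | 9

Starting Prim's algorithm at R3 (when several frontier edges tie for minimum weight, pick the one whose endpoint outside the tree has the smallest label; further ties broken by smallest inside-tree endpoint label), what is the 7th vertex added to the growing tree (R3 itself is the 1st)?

Prim's algorithm from R3:
Step 1: frontier [R3-R9 3, R1-R3 13, R3-R6 20] → take R3-R9 (3); add R9.
Step 2: frontier [R1-R3 13, R3-R6 20, R6-R9 10, R4-R9 12] → take R6-R9 (10); add R6.
Step 3: frontier [R1-R3 13, R6-R7 7, R6-R8 18, R4-R6 20, R4-R9 12] → take R6-R7 (7); add R7.
Step 4: frontier [R1-R3 13, R6-R8 18, R4-R6 20, R7-R8 9, R4-R9 12] → take R7-R8 (9); add R8.
Step 5: frontier [R1-R3 13, R4-R6 20, R4-R9 12] → take R4-R9 (12); add R4.
Step 6: frontier [R1-R3 13, R1-R4 16] → take R1-R3 (13); add R1.
Vertex order: R3, R9, R6, R7, R8, R4, R1. The 7th vertex is R1.

R1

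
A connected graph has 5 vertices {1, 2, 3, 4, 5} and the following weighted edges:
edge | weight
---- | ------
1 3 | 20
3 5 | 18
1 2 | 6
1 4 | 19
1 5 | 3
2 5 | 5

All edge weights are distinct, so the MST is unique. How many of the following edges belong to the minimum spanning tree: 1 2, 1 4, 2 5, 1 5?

Kruskal's algorithm — process edges by increasing weight (ties by edge label):
1 5 (3): add. Components now {1,5} {2} {3} {4}
2 5 (5): add. Components now {1,2,5} {3} {4}
1 2 (6): skip — 1 and 2 already connected.
3 5 (18): add. Components now {1,2,3,5} {4}
1 4 (19): add. Components now {1,2,3,4,5}
MST edge set: {1 5, 2 5, 3 5, 1 4}.
Of the listed edges, {1 4, 2 5, 1 5} are in the MST → 3.

3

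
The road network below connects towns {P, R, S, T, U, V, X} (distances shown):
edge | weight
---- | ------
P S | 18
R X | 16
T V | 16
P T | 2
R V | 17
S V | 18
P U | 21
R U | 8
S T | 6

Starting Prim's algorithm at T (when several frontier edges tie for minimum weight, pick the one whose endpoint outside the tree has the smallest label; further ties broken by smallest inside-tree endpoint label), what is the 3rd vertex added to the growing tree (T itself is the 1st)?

S

Grow the tree from T using Prim:
Step 1: cheapest edge leaving the tree is P T (2); add P.
Step 2: cheapest edge leaving the tree is S T (6); add S.
Step 3: cheapest edge leaving the tree is T V (16); add V.
Step 4: cheapest edge leaving the tree is R V (17); add R.
Step 5: cheapest edge leaving the tree is R U (8); add U.
Step 6: cheapest edge leaving the tree is R X (16); add X.
Vertex order: T, P, S, V, R, U, X. The 3rd vertex is S.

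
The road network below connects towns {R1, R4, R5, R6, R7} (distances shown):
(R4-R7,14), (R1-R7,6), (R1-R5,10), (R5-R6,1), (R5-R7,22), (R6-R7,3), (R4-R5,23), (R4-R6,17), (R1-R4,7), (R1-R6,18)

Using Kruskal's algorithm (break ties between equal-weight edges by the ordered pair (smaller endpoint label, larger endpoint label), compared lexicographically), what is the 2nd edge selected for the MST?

Kruskal: consider edges lightest-first.
R5-R6 (1): add — endpoints in different components.
R6-R7 (3): add — endpoints in different components.
R1-R7 (6): add — endpoints in different components.
R1-R4 (7): add — endpoints in different components.
The 2nd edge added is R6-R7.

R6-R7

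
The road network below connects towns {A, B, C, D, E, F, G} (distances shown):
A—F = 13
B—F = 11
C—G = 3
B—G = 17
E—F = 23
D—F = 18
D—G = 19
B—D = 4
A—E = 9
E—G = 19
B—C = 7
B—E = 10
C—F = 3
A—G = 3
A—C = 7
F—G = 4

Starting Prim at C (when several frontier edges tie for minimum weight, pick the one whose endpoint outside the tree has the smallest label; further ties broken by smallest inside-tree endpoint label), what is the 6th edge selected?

Prim's algorithm from C:
Step 1: cheapest edge leaving the tree is C—F (3); add F.
Step 2: cheapest edge leaving the tree is C—G (3); add G.
Step 3: cheapest edge leaving the tree is A—G (3); add A.
Step 4: cheapest edge leaving the tree is B—C (7); add B.
Step 5: cheapest edge leaving the tree is B—D (4); add D.
Step 6: cheapest edge leaving the tree is A—E (9); add E.
The 6th edge added is A—E.

A-E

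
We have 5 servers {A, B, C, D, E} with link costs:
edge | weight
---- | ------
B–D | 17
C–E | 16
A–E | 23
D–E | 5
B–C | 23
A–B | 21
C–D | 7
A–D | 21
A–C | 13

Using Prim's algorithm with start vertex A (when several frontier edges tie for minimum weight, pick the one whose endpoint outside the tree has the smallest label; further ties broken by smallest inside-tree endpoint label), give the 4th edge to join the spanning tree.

Prim, starting at A.
Step 1: frontier [A–C 13, A–B 21, A–D 21, A–E 23] → take A–C (13); add C.
Step 2: frontier [A–B 21, A–D 21, A–E 23, C–D 7, C–E 16, B–C 23] → take C–D (7); add D.
Step 3: frontier [A–B 21, A–E 23, C–E 16, B–C 23, D–E 5, B–D 17] → take D–E (5); add E.
Step 4: frontier [A–B 21, B–C 23, B–D 17] → take B–D (17); add B.
The 4th edge added is B–D.

B-D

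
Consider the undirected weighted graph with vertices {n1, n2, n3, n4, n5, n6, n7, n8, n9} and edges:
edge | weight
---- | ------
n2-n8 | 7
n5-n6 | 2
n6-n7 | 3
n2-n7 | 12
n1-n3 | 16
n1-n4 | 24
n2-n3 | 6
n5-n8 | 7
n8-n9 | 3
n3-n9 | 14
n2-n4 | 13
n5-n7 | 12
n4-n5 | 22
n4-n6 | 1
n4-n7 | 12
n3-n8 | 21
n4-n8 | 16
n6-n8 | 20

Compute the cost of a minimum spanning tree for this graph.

Kruskal: consider edges lightest-first.
n4-n6 (1): add — endpoints in different components.
n5-n6 (2): add — endpoints in different components.
n6-n7 (3): add — endpoints in different components.
n8-n9 (3): add — endpoints in different components.
n2-n3 (6): add — endpoints in different components.
n2-n8 (7): add — endpoints in different components.
n5-n8 (7): add — endpoints in different components.
n2-n7 (12): skip — n2 and n7 already connected.
n4-n7 (12): skip — n4 and n7 already connected.
n5-n7 (12): skip — n7 and n5 already connected.
n2-n4 (13): skip — n2 and n4 already connected.
n3-n9 (14): skip — n9 and n3 already connected.
n1-n3 (16): add — endpoints in different components.
MST edges: n4-n6, n5-n6, n6-n7, n8-n9, n2-n3, n2-n8, n5-n8, n1-n3; total weight 1+2+3+3+6+7+7+16 = 45.

45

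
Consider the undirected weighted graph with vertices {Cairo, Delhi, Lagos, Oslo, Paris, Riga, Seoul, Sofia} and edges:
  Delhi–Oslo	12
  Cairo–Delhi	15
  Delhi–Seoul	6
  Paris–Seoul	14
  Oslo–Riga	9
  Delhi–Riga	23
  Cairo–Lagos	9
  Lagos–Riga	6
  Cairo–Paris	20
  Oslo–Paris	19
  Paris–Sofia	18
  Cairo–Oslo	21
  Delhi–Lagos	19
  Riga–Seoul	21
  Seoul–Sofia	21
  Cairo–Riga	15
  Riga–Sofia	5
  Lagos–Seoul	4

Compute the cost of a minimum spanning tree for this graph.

53

Grow the tree from Cairo using Prim:
Step 1: cheapest edge leaving the tree is Cairo–Lagos (9); add Lagos.
Step 2: cheapest edge leaving the tree is Lagos–Seoul (4); add Seoul.
Step 3: cheapest edge leaving the tree is Delhi–Seoul (6); add Delhi.
Step 4: cheapest edge leaving the tree is Lagos–Riga (6); add Riga.
Step 5: cheapest edge leaving the tree is Riga–Sofia (5); add Sofia.
Step 6: cheapest edge leaving the tree is Oslo–Riga (9); add Oslo.
Step 7: cheapest edge leaving the tree is Paris–Seoul (14); add Paris.
MST edges: Cairo–Lagos, Lagos–Seoul, Delhi–Seoul, Lagos–Riga, Riga–Sofia, Oslo–Riga, Paris–Seoul; total weight 9+4+6+6+5+9+14 = 53.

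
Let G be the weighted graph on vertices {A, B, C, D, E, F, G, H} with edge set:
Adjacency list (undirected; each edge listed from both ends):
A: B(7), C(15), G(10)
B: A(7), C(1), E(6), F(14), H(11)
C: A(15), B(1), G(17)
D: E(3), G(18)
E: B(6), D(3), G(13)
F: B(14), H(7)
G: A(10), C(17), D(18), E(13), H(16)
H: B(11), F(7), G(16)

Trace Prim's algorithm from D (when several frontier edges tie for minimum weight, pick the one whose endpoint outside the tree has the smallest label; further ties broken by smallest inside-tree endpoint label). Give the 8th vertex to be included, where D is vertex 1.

Prim, starting at D.
Step 1: frontier [D–E 3, D–G 18] → take D–E (3); add E.
Step 2: frontier [D–G 18, B–E 6, E–G 13] → take B–E (6); add B.
Step 3: frontier [B–C 1, A–B 7, B–H 11, B–F 14, D–G 18, E–G 13] → take B–C (1); add C.
Step 4: frontier [A–B 7, B–H 11, B–F 14, A–C 15, C–G 17, D–G 18, E–G 13] → take A–B (7); add A.
Step 5: frontier [A–G 10, B–H 11, B–F 14, C–G 17, D–G 18, E–G 13] → take A–G (10); add G.
Step 6: frontier [B–H 11, B–F 14, G–H 16] → take B–H (11); add H.
Step 7: frontier [B–F 14, F–H 7] → take F–H (7); add F.
Vertex order: D, E, B, C, A, G, H, F. The 8th vertex is F.

F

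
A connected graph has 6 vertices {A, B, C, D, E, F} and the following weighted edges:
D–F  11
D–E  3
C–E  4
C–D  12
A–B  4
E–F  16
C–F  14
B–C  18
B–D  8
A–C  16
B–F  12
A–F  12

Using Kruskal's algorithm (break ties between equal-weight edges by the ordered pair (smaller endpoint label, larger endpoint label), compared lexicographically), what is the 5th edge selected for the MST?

Kruskal: consider edges lightest-first.
D–E (3): add — endpoints in different components.
A–B (4): add — endpoints in different components.
C–E (4): add — endpoints in different components.
B–D (8): add — endpoints in different components.
D–F (11): add — endpoints in different components.
The 5th edge added is D–F.

D-F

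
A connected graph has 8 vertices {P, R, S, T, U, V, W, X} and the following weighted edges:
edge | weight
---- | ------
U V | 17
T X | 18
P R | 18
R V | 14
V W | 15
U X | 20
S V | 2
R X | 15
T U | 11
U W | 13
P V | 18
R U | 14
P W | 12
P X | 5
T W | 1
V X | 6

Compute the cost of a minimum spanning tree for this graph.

Kruskal's algorithm — process edges by increasing weight (ties by edge label):
T W (1): add — endpoints in different components.
S V (2): add — endpoints in different components.
P X (5): add — endpoints in different components.
V X (6): add — endpoints in different components.
T U (11): add — endpoints in different components.
P W (12): add — endpoints in different components.
U W (13): skip — W and U already connected.
R U (14): add — endpoints in different components.
MST edges: T W, S V, P X, V X, T U, P W, R U; total weight 1+2+5+6+11+12+14 = 51.

51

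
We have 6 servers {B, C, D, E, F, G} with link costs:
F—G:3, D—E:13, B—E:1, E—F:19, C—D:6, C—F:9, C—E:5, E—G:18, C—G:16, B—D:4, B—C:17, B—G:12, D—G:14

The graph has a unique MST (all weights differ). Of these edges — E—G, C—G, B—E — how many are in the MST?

1

Kruskal: consider edges lightest-first.
B—E (1): add. Components now {B,E} {C} {D} {F} {G}
F—G (3): add. Components now {B,E} {C} {D} {F,G}
B—D (4): add. Components now {B,D,E} {C} {F,G}
C—E (5): add. Components now {B,C,D,E} {F,G}
C—D (6): skip — C and D already connected.
C—F (9): add. Components now {B,C,D,E,F,G}
MST edge set: {B—E, F—G, B—D, C—E, C—F}.
Of the listed edges, {B—E} are in the MST → 1.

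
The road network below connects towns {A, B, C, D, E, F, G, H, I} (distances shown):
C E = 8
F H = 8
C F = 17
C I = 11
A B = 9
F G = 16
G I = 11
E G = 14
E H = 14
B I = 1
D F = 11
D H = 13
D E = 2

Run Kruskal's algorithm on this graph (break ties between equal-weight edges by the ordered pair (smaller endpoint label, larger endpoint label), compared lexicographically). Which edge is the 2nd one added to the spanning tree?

Kruskal: consider edges lightest-first.
B I (1): add — endpoints in different components.
D E (2): add — endpoints in different components.
C E (8): add — endpoints in different components.
F H (8): add — endpoints in different components.
A B (9): add — endpoints in different components.
C I (11): add — endpoints in different components.
D F (11): add — endpoints in different components.
G I (11): add — endpoints in different components.
The 2nd edge added is D E.

D-E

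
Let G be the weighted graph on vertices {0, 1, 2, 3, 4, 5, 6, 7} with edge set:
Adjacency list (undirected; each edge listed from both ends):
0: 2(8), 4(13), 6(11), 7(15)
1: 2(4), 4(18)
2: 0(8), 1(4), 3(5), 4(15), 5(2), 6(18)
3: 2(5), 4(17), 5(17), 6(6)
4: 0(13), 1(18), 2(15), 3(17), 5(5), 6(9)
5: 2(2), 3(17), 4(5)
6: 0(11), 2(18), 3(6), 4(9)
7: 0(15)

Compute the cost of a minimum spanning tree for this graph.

45

Prim's algorithm from 2:
Step 1: cheapest edge leaving the tree is 2—5 (2); add 5.
Step 2: cheapest edge leaving the tree is 1—2 (4); add 1.
Step 3: cheapest edge leaving the tree is 2—3 (5); add 3.
Step 4: cheapest edge leaving the tree is 4—5 (5); add 4.
Step 5: cheapest edge leaving the tree is 3—6 (6); add 6.
Step 6: cheapest edge leaving the tree is 0—2 (8); add 0.
Step 7: cheapest edge leaving the tree is 0—7 (15); add 7.
MST edges: 2—5, 1—2, 2—3, 4—5, 3—6, 0—2, 0—7; total weight 2+4+5+5+6+8+15 = 45.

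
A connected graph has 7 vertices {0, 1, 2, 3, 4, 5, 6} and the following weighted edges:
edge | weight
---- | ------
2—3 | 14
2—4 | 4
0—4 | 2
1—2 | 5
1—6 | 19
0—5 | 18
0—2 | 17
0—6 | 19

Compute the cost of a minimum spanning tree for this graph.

Kruskal's algorithm — process edges by increasing weight (ties by edge label):
0—4 (2): add. Components now {0,4} {1} {2} {3} {5} {6}
2—4 (4): add. Components now {0,2,4} {1} {3} {5} {6}
1—2 (5): add. Components now {0,1,2,4} {3} {5} {6}
2—3 (14): add. Components now {0,1,2,3,4} {5} {6}
0—2 (17): skip — 0 and 2 already connected.
0—5 (18): add. Components now {0,1,2,3,4,5} {6}
0—6 (19): add. Components now {0,1,2,3,4,5,6}
MST edges: 0—4, 2—4, 1—2, 2—3, 0—5, 0—6; total weight 2+4+5+14+18+19 = 62.

62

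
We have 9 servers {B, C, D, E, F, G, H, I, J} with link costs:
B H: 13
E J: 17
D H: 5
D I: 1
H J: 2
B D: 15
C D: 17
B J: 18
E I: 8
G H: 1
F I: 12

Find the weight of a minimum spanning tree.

Prim's algorithm from E:
Step 1: frontier [E I 8, E J 17] → take E I (8); add I.
Step 2: frontier [E J 17, D I 1, F I 12] → take D I (1); add D.
Step 3: frontier [D H 5, B D 15, C D 17, E J 17, F I 12] → take D H (5); add H.
Step 4: frontier [B D 15, C D 17, E J 17, G H 1, H J 2, B H 13, F I 12] → take G H (1); add G.
Step 5: frontier [B D 15, C D 17, E J 17, H J 2, B H 13, F I 12] → take H J (2); add J.
Step 6: frontier [B D 15, C D 17, B H 13, F I 12, B J 18] → take F I (12); add F.
Step 7: frontier [B D 15, C D 17, B H 13, B J 18] → take B H (13); add B.
Step 8: frontier [C D 17] → take C D (17); add C.
MST edges: E I, D I, D H, G H, H J, F I, B H, C D; total weight 8+1+5+1+2+12+13+17 = 59.

59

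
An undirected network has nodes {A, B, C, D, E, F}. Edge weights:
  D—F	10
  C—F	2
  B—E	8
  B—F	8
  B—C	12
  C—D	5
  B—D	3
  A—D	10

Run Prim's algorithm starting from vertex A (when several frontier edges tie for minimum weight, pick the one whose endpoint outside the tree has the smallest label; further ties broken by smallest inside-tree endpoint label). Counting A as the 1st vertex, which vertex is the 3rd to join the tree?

B

Grow the tree from A using Prim:
Step 1: cheapest edge leaving the tree is A—D (10); add D.
Step 2: cheapest edge leaving the tree is B—D (3); add B.
Step 3: cheapest edge leaving the tree is C—D (5); add C.
Step 4: cheapest edge leaving the tree is C—F (2); add F.
Step 5: cheapest edge leaving the tree is B—E (8); add E.
Vertex order: A, D, B, C, F, E. The 3rd vertex is B.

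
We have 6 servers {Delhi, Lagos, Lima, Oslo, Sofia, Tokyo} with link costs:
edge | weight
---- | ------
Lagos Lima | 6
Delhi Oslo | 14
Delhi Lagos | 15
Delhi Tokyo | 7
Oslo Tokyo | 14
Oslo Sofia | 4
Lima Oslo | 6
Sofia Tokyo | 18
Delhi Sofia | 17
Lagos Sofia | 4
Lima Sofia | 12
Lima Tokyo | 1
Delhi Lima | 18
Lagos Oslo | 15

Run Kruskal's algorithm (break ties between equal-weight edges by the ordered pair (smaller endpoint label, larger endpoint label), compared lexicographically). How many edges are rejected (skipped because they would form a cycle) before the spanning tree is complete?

Kruskal: consider edges lightest-first.
Lima Tokyo (1): add — endpoints in different components.
Lagos Sofia (4): add — endpoints in different components.
Oslo Sofia (4): add — endpoints in different components.
Lagos Lima (6): add — endpoints in different components.
Lima Oslo (6): skip — Lima and Oslo already connected.
Delhi Tokyo (7): add — endpoints in different components.
Edges rejected before the tree was complete: 1.

1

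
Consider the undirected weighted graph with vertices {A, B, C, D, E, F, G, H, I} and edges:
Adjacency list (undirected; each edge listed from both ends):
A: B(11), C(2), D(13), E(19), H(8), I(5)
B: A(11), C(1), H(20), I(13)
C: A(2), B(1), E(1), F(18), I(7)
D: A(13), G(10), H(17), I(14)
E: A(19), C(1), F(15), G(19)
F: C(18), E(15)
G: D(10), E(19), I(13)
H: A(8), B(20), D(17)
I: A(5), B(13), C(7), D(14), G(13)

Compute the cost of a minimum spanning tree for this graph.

Kruskal's algorithm — process edges by increasing weight (ties by edge label):
B–C (1): add — endpoints in different components.
C–E (1): add — endpoints in different components.
A–C (2): add — endpoints in different components.
A–I (5): add — endpoints in different components.
C–I (7): skip — C and I already connected.
A–H (8): add — endpoints in different components.
D–G (10): add — endpoints in different components.
A–B (11): skip — A and B already connected.
A–D (13): add — endpoints in different components.
B–I (13): skip — B and I already connected.
G–I (13): skip — G and I already connected.
D–I (14): skip — D and I already connected.
E–F (15): add — endpoints in different components.
MST edges: B–C, C–E, A–C, A–I, A–H, D–G, A–D, E–F; total weight 1+1+2+5+8+10+13+15 = 55.

55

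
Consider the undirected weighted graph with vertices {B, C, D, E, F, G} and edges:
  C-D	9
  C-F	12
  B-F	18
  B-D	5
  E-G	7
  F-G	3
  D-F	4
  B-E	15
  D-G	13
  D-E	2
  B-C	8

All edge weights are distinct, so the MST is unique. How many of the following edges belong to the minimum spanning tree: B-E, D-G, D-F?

1

Sort edges by weight, then run Kruskal:
D-E (2): add. Components now {B} {C} {D,E} {F} {G}
F-G (3): add. Components now {B} {C} {D,E} {F,G}
D-F (4): add. Components now {B} {C} {D,E,F,G}
B-D (5): add. Components now {B,D,E,F,G} {C}
E-G (7): skip — E and G already connected.
B-C (8): add. Components now {B,C,D,E,F,G}
MST edge set: {D-E, F-G, D-F, B-D, B-C}.
Of the listed edges, {D-F} are in the MST → 1.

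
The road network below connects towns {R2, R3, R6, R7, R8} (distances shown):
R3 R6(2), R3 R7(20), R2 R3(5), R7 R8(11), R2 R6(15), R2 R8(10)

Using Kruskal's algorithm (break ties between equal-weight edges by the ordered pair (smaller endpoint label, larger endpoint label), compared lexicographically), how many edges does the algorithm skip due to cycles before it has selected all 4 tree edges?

0

Kruskal: consider edges lightest-first.
R3 R6 (2): add — endpoints in different components.
R2 R3 (5): add — endpoints in different components.
R2 R8 (10): add — endpoints in different components.
R7 R8 (11): add — endpoints in different components.
Edges rejected before the tree was complete: 0.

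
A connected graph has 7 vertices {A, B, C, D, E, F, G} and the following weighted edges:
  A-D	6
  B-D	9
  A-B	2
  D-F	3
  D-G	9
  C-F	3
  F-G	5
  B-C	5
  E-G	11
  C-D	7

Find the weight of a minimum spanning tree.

29

Prim, starting at F.
Step 1: cheapest edge leaving the tree is C-F (3); add C.
Step 2: cheapest edge leaving the tree is D-F (3); add D.
Step 3: cheapest edge leaving the tree is B-C (5); add B.
Step 4: cheapest edge leaving the tree is A-B (2); add A.
Step 5: cheapest edge leaving the tree is F-G (5); add G.
Step 6: cheapest edge leaving the tree is E-G (11); add E.
MST edges: C-F, D-F, B-C, A-B, F-G, E-G; total weight 3+3+5+2+5+11 = 29.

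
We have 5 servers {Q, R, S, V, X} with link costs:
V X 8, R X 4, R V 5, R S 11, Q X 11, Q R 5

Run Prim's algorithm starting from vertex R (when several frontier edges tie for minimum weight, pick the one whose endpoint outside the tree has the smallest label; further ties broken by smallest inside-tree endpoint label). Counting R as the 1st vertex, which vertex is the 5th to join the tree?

S

Grow the tree from R using Prim:
Step 1: cheapest edge leaving the tree is R X (4); add X.
Step 2: cheapest edge leaving the tree is Q R (5); add Q.
Step 3: cheapest edge leaving the tree is R V (5); add V.
Step 4: cheapest edge leaving the tree is R S (11); add S.
Vertex order: R, X, Q, V, S. The 5th vertex is S.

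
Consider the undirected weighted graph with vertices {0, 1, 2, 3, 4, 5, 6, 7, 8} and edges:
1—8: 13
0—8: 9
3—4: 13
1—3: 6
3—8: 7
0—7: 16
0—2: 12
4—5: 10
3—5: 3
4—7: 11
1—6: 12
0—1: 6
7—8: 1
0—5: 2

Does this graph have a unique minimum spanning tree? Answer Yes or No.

Kruskal: consider edges lightest-first.
7—8 (1): add — endpoints in different components.
0—5 (2): add — endpoints in different components.
3—5 (3): add — endpoints in different components.
0—1 (6): add — endpoints in different components.
1—3 (6): skip — 1 and 3 already connected.
3—8 (7): add — endpoints in different components.
0—8 (9): skip — 0 and 8 already connected.
4—5 (10): add — endpoints in different components.
4—7 (11): skip — 4 and 7 already connected.
0—2 (12): add — endpoints in different components.
1—6 (12): add — endpoints in different components.
Non-tree edge 1—3 has weight 6, equal to the heaviest edge on its tree cycle — swapping gives another MST of the same weight. Not unique.

No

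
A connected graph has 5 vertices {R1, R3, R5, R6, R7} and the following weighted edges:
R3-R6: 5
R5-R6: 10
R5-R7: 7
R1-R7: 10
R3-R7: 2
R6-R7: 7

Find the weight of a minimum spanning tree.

24

Prim's algorithm from R6:
Step 1: cheapest edge leaving the tree is R3-R6 (5); add R3.
Step 2: cheapest edge leaving the tree is R3-R7 (2); add R7.
Step 3: cheapest edge leaving the tree is R5-R7 (7); add R5.
Step 4: cheapest edge leaving the tree is R1-R7 (10); add R1.
MST edges: R3-R6, R3-R7, R5-R7, R1-R7; total weight 5+2+7+10 = 24.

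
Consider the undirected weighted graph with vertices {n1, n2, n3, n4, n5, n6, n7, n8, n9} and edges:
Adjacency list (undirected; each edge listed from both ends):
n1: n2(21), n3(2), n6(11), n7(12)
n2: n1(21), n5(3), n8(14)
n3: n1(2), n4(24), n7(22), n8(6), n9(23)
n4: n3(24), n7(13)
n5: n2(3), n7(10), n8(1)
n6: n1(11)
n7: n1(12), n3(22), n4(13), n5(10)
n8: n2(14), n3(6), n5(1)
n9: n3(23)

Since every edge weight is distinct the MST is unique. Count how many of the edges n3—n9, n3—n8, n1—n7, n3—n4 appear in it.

2

Sort edges by weight, then run Kruskal:
n5—n8 (1): add — endpoints in different components.
n1—n3 (2): add — endpoints in different components.
n2—n5 (3): add — endpoints in different components.
n3—n8 (6): add — endpoints in different components.
n5—n7 (10): add — endpoints in different components.
n1—n6 (11): add — endpoints in different components.
n1—n7 (12): skip — n1 and n7 already connected.
n4—n7 (13): add — endpoints in different components.
n2—n8 (14): skip — n8 and n2 already connected.
n1—n2 (21): skip — n1 and n2 already connected.
n3—n7 (22): skip — n3 and n7 already connected.
n3—n9 (23): add — endpoints in different components.
MST edge set: {n5—n8, n1—n3, n2—n5, n3—n8, n5—n7, n1—n6, n4—n7, n3—n9}.
Of the listed edges, {n3—n9, n3—n8} are in the MST → 2.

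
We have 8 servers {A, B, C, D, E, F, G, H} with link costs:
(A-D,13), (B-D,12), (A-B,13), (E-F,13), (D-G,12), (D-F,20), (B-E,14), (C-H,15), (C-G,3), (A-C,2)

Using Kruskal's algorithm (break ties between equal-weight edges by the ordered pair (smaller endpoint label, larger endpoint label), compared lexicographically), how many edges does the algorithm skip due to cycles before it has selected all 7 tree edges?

2

Sort edges by weight, then run Kruskal:
A-C (2): add — endpoints in different components.
C-G (3): add — endpoints in different components.
B-D (12): add — endpoints in different components.
D-G (12): add — endpoints in different components.
A-B (13): skip — A and B already connected.
A-D (13): skip — A and D already connected.
E-F (13): add — endpoints in different components.
B-E (14): add — endpoints in different components.
C-H (15): add — endpoints in different components.
Edges rejected before the tree was complete: 2.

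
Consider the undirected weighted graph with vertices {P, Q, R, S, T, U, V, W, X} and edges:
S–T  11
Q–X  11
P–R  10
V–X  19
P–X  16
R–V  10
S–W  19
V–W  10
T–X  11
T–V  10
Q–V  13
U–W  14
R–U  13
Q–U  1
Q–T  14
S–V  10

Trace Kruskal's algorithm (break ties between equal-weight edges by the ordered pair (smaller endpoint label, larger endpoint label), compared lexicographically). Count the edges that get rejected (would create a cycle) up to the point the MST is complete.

Kruskal's algorithm — process edges by increasing weight (ties by edge label):
Q–U (1): add — endpoints in different components.
P–R (10): add — endpoints in different components.
R–V (10): add — endpoints in different components.
S–V (10): add — endpoints in different components.
T–V (10): add — endpoints in different components.
V–W (10): add — endpoints in different components.
Q–X (11): add — endpoints in different components.
S–T (11): skip — S and T already connected.
T–X (11): add — endpoints in different components.
Edges rejected before the tree was complete: 1.

1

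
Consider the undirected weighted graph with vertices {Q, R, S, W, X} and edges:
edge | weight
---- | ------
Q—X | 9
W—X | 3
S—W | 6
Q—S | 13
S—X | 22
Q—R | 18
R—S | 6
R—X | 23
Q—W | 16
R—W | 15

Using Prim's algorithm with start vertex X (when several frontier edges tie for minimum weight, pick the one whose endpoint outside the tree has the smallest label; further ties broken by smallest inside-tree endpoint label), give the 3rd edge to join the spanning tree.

R-S

Prim, starting at X.
Step 1: frontier [W—X 3, Q—X 9, S—X 22, R—X 23] → take W—X (3); add W.
Step 2: frontier [S—W 6, R—W 15, Q—W 16, Q—X 9, S—X 22, R—X 23] → take S—W (6); add S.
Step 3: frontier [R—S 6, Q—S 13, R—W 15, Q—W 16, Q—X 9, R—X 23] → take R—S (6); add R.
Step 4: frontier [Q—R 18, Q—S 13, Q—W 16, Q—X 9] → take Q—X (9); add Q.
The 3rd edge added is R—S.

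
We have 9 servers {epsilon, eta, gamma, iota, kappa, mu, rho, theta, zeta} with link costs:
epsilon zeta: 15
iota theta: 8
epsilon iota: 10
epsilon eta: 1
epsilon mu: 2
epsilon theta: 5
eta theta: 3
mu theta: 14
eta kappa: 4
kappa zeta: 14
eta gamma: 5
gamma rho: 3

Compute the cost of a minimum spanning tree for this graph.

40

Sort edges by weight, then run Kruskal:
epsilon eta (1): add — endpoints in different components.
epsilon mu (2): add — endpoints in different components.
eta theta (3): add — endpoints in different components.
gamma rho (3): add — endpoints in different components.
eta kappa (4): add — endpoints in different components.
epsilon theta (5): skip — theta and epsilon already connected.
eta gamma (5): add — endpoints in different components.
iota theta (8): add — endpoints in different components.
epsilon iota (10): skip — iota and epsilon already connected.
kappa zeta (14): add — endpoints in different components.
MST edges: epsilon eta, epsilon mu, eta theta, gamma rho, eta kappa, eta gamma, iota theta, kappa zeta; total weight 1+2+3+3+4+5+8+14 = 40.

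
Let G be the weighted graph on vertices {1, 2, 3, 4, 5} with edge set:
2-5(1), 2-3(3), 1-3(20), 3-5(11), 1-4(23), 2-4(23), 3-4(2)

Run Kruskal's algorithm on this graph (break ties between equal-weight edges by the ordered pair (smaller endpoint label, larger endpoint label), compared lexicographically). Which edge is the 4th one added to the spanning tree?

Sort edges by weight, then run Kruskal:
2-5 (1): add — endpoints in different components.
3-4 (2): add — endpoints in different components.
2-3 (3): add — endpoints in different components.
3-5 (11): skip — 3 and 5 already connected.
1-3 (20): add — endpoints in different components.
The 4th edge added is 1-3.

1-3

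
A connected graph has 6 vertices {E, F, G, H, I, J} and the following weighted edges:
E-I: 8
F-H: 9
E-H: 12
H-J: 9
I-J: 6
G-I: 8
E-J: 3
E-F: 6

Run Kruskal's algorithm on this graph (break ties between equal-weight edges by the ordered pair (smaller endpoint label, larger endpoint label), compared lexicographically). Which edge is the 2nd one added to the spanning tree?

E-F

Kruskal: consider edges lightest-first.
E-J (3): add — endpoints in different components.
E-F (6): add — endpoints in different components.
I-J (6): add — endpoints in different components.
E-I (8): skip — E and I already connected.
G-I (8): add — endpoints in different components.
F-H (9): add — endpoints in different components.
The 2nd edge added is E-F.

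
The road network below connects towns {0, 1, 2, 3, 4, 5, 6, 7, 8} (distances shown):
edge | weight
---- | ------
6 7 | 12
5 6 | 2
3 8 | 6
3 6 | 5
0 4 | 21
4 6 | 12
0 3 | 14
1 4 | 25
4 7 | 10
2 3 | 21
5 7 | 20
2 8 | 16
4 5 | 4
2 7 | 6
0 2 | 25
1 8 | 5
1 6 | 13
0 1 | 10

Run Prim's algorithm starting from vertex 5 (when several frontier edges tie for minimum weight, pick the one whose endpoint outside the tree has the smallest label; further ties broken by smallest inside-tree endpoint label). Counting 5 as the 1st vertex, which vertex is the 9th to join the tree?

2

Prim's algorithm from 5:
Step 1: cheapest edge leaving the tree is 5 6 (2); add 6.
Step 2: cheapest edge leaving the tree is 4 5 (4); add 4.
Step 3: cheapest edge leaving the tree is 3 6 (5); add 3.
Step 4: cheapest edge leaving the tree is 3 8 (6); add 8.
Step 5: cheapest edge leaving the tree is 1 8 (5); add 1.
Step 6: cheapest edge leaving the tree is 0 1 (10); add 0.
Step 7: cheapest edge leaving the tree is 4 7 (10); add 7.
Step 8: cheapest edge leaving the tree is 2 7 (6); add 2.
Vertex order: 5, 6, 4, 3, 8, 1, 0, 7, 2. The 9th vertex is 2.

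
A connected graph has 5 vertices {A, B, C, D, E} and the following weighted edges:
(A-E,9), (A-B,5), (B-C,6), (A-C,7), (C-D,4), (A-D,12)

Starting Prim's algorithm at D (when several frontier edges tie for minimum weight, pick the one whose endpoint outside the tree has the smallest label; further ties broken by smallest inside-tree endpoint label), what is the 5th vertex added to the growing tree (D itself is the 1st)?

Prim, starting at D.
Step 1: cheapest edge leaving the tree is C-D (4); add C.
Step 2: cheapest edge leaving the tree is B-C (6); add B.
Step 3: cheapest edge leaving the tree is A-B (5); add A.
Step 4: cheapest edge leaving the tree is A-E (9); add E.
Vertex order: D, C, B, A, E. The 5th vertex is E.

E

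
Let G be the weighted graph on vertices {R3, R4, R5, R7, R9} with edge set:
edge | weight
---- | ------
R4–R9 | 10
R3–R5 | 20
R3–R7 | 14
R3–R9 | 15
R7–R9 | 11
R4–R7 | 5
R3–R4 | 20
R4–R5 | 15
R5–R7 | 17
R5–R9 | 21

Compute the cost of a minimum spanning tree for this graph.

44

Kruskal: consider edges lightest-first.
R4–R7 (5): add. Components now {R3} {R5} {R4,R7} {R9}
R4–R9 (10): add. Components now {R3} {R5} {R4,R7,R9}
R7–R9 (11): skip — R9 and R7 already connected.
R3–R7 (14): add. Components now {R3,R4,R7,R9} {R5}
R3–R9 (15): skip — R3 and R9 already connected.
R4–R5 (15): add. Components now {R3,R4,R5,R7,R9}
MST edges: R4–R7, R4–R9, R3–R7, R4–R5; total weight 5+10+14+15 = 44.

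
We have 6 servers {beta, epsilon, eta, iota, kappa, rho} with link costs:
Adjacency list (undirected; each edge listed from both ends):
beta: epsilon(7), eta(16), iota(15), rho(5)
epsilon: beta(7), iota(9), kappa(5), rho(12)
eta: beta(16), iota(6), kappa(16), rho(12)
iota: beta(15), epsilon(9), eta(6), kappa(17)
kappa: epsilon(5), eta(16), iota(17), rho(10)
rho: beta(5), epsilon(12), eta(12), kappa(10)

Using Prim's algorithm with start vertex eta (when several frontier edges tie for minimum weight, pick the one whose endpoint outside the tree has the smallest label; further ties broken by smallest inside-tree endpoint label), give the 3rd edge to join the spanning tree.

Grow the tree from eta using Prim:
Step 1: cheapest edge leaving the tree is eta–iota (6); add iota.
Step 2: cheapest edge leaving the tree is epsilon–iota (9); add epsilon.
Step 3: cheapest edge leaving the tree is epsilon–kappa (5); add kappa.
Step 4: cheapest edge leaving the tree is beta–epsilon (7); add beta.
Step 5: cheapest edge leaving the tree is beta–rho (5); add rho.
The 3rd edge added is epsilon–kappa.

epsilon-kappa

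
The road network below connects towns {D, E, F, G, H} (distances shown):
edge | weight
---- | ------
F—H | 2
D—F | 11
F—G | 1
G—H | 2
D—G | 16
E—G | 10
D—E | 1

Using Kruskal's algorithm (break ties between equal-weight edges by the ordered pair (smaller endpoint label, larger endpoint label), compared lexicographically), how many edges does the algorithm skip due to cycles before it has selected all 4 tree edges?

1

Kruskal's algorithm — process edges by increasing weight (ties by edge label):
D—E (1): add — endpoints in different components.
F—G (1): add — endpoints in different components.
F—H (2): add — endpoints in different components.
G—H (2): skip — G and H already connected.
E—G (10): add — endpoints in different components.
Edges rejected before the tree was complete: 1.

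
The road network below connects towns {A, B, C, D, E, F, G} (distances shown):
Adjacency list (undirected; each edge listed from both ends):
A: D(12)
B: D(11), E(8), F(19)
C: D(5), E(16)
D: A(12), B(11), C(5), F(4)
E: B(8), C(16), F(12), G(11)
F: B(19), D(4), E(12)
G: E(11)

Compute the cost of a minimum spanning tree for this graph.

51

Prim's algorithm from G:
Step 1: cheapest edge leaving the tree is E—G (11); add E.
Step 2: cheapest edge leaving the tree is B—E (8); add B.
Step 3: cheapest edge leaving the tree is B—D (11); add D.
Step 4: cheapest edge leaving the tree is D—F (4); add F.
Step 5: cheapest edge leaving the tree is C—D (5); add C.
Step 6: cheapest edge leaving the tree is A—D (12); add A.
MST edges: E—G, B—E, B—D, D—F, C—D, A—D; total weight 11+8+11+4+5+12 = 51.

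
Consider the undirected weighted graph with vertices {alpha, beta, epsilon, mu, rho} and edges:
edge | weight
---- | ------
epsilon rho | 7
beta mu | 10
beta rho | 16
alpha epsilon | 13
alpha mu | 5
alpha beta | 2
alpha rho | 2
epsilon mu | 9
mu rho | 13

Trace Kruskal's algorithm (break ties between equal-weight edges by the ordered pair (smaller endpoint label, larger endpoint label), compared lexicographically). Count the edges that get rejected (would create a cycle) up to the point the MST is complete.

0

Kruskal: consider edges lightest-first.
alpha beta (2): add. Components now {alpha,beta} {rho} {mu} {epsilon}
alpha rho (2): add. Components now {alpha,beta,rho} {mu} {epsilon}
alpha mu (5): add. Components now {alpha,beta,mu,rho} {epsilon}
epsilon rho (7): add. Components now {alpha,beta,epsilon,mu,rho}
Edges rejected before the tree was complete: 0.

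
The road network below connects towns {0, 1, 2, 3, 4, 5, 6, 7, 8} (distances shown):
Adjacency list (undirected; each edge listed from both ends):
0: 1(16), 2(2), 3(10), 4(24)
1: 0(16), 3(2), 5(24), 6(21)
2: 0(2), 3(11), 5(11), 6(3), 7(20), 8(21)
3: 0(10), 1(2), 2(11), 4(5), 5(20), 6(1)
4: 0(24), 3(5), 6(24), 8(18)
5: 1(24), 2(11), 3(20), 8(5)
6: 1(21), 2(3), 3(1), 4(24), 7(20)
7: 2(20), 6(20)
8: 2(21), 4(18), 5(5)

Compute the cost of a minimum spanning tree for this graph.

Prim's algorithm from 3:
Step 1: cheapest edge leaving the tree is 3 6 (1); add 6.
Step 2: cheapest edge leaving the tree is 1 3 (2); add 1.
Step 3: cheapest edge leaving the tree is 2 6 (3); add 2.
Step 4: cheapest edge leaving the tree is 0 2 (2); add 0.
Step 5: cheapest edge leaving the tree is 3 4 (5); add 4.
Step 6: cheapest edge leaving the tree is 2 5 (11); add 5.
Step 7: cheapest edge leaving the tree is 5 8 (5); add 8.
Step 8: cheapest edge leaving the tree is 2 7 (20); add 7.
MST edges: 3 6, 1 3, 2 6, 0 2, 3 4, 2 5, 5 8, 2 7; total weight 1+2+3+2+5+11+5+20 = 49.

49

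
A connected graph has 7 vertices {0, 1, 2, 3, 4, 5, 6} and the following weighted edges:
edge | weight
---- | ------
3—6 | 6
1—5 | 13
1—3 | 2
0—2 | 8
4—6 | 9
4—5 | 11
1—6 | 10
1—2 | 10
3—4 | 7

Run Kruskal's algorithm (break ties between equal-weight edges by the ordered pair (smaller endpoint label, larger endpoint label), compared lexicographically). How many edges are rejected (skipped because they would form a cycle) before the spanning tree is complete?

2

Sort edges by weight, then run Kruskal:
1—3 (2): add. Components now {0} {1,3} {2} {4} {5} {6}
3—6 (6): add. Components now {0} {1,3,6} {2} {4} {5}
3—4 (7): add. Components now {0} {1,3,4,6} {2} {5}
0—2 (8): add. Components now {0,2} {1,3,4,6} {5}
4—6 (9): skip — 4 and 6 already connected.
1—2 (10): add. Components now {0,1,2,3,4,6} {5}
1—6 (10): skip — 1 and 6 already connected.
4—5 (11): add. Components now {0,1,2,3,4,5,6}
Edges rejected before the tree was complete: 2.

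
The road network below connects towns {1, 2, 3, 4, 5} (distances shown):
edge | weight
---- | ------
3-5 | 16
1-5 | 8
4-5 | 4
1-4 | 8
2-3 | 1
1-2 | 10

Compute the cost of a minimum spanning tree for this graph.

Sort edges by weight, then run Kruskal:
2-3 (1): add — endpoints in different components.
4-5 (4): add — endpoints in different components.
1-4 (8): add — endpoints in different components.
1-5 (8): skip — 1 and 5 already connected.
1-2 (10): add — endpoints in different components.
MST edges: 2-3, 4-5, 1-4, 1-2; total weight 1+4+8+10 = 23.

23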